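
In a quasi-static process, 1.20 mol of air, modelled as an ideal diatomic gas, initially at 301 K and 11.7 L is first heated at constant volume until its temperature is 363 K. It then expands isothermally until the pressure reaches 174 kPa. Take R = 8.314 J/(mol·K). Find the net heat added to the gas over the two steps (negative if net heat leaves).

P₁ = nRT₁/V₁ = 1.20×8.314×301/11.7 = 257 kPa.
Step 1 — Isochoric: V stays 11.7 L; P/T = const ⇒ T₂ = 363 K, P₂ = 310 kPa.
W = 0 (no volume change).
ΔU = nCvΔT = 1.20×20.8×(363−301) = 1550 J.
Q = ΔU = 1550 J.
State after step 1: P = 310 kPa, V = 11.7 L, T = 363 K.
Step 2 — Isothermal: T stays 363 K; PV = const ⇒ V₂ = 20.8 L, P₂ = 174 kPa.
ΔU = 0 (ideal gas, T constant).
W = nRT ln(V₂/V₁) = 1.20×8.314×363×ln(1.78) = 2090 J.
Q = ΔU + W = 2090 J.
Net over both steps: W = 2090 J, Q = 3630 J, ΔU = 1550 J.

3630 J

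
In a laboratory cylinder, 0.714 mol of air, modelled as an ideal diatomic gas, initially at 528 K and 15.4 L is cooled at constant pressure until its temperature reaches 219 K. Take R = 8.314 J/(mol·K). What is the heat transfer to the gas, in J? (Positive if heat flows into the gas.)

P₁ = nRT₁/V₁ = 0.714×8.314×528/15.4 = 204 kPa.
Isobaric: P stays 204 kPa; V/T = const ⇒ T₂ = 219 K, V₂ = 6.39 L.
W = PΔV = 204×(6.39−15.4) kPa·L = -1830 J.
ΔU = nCvΔT = 0.714×20.8×(219−528) = -4590 J.
Q = ΔU + W = nCpΔT = -6420 J.

-6420 J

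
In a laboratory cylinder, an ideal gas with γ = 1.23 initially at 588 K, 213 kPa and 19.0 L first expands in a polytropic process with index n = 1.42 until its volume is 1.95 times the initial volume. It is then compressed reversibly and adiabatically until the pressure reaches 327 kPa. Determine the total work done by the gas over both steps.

-1550 J

n = P₁V₁/(RT₁) = 213×19.0/(8.314×588) = 0.828 mol.
Step 1 — Polytropic n=1.42: T₂ = T₁(V₁/V₂)^(n−1) = 588×(0.513)^0.42 = 444 K; P₂ = P₁(V₁/V₂)^n = 82.5 kPa.
W = (P₁V₁−P₂V₂)/(n−1) = (213×19.0−82.5×37.0)/0.42 = 2360 J.
ΔU = nCvΔT = 0.828×36.1×(444−588) = -4300 J.
Q = ΔU + W = -1950 J.
State after step 1: P = 82.5 kPa, V = 37.0 L, T = 444 K.
Step 2 — Adiabatic: T₂/T₁ = (P₂/P₁)^((γ−1)/γ) ⇒ T₂ = 444×(3.96)^0.187 = 575 K; V₂ = 12.1 L.
ΔU = nCvΔT = 0.828×36.1×(575−444) = 3900 J.
Q = 0 for an adiabatic process, so W = −ΔU = -3900 J.
Net over both steps: W = -1550 J, Q = -1950 J, ΔU = -400 J.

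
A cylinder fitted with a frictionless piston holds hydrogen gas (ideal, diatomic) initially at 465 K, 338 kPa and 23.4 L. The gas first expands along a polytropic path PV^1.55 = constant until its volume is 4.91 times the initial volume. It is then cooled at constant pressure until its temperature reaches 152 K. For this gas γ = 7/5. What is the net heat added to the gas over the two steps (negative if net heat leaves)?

-5630 J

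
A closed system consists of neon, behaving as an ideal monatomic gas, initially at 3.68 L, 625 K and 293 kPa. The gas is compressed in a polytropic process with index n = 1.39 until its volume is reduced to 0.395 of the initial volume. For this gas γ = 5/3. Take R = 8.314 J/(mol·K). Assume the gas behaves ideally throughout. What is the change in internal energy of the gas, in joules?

n = P₁V₁/(RT₁) = 293×3.68/(8.314×625) = 0.208 mol.
Polytropic n=1.39: T₂ = T₁(V₁/V₂)^(n−1) = 625×(2.53)^0.39 = 898 K; P₂ = P₁(V₁/V₂)^n = 1070 kPa.
For an ideal gas ΔU = nCvΔT with Cv = (3/2)R = 12.5 J/(mol·K).
ΔU = 0.208×12.5×(898−625) = 706 J.

706 J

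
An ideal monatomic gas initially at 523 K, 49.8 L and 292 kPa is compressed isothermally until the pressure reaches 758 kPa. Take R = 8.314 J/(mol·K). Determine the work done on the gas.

13900 J

n = P₁V₁/(RT₁) = 292×49.8/(8.314×523) = 3.34 mol.
Isothermal: T stays 523 K; PV = const ⇒ V₂ = 19.2 L, P₂ = 758 kPa.
W = nRT ln(V₂/V₁) = 3.34×8.314×523×ln(0.385) = -13900 J.
Work done on the gas = −W_by = 13900 J.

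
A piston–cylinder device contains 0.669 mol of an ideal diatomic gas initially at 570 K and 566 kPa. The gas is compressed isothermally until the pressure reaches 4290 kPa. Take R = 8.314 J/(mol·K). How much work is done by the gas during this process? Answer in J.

-6420 J

V₁ = nRT₁/P₁ = 0.669×8.314×570/566 = 5.60 L.
Isothermal: T stays 570 K; PV = const ⇒ V₂ = 0.739 L, P₂ = 4290 kPa.
W = nRT ln(V₂/V₁) = 0.669×8.314×570×ln(0.132) = -6420 J.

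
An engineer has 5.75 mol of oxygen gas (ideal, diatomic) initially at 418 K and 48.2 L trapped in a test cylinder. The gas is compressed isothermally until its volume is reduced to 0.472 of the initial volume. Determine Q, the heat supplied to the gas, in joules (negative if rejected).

-15000 J

P₁ = nRT₁/V₁ = 5.75×8.314×418/48.2 = 415 kPa.
Isothermal: T stays 418 K; PV = const ⇒ V₂ = 22.8 L, P₂ = 878 kPa.
ΔU = 0 (ideal gas, T constant).
W = nRT ln(V₂/V₁) = 5.75×8.314×418×ln(0.472) = -15000 J.
Q = ΔU + W = -15000 J.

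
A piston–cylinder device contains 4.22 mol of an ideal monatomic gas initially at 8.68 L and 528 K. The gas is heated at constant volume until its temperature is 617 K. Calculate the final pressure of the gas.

P₁ = nRT₁/V₁ = 4.22×8.314×528/8.68 = 2130 kPa.
Isochoric: V stays 8.68 L; P/T = const ⇒ T₂ = 617 K, P₂ = 2490 kPa.

2490 kPa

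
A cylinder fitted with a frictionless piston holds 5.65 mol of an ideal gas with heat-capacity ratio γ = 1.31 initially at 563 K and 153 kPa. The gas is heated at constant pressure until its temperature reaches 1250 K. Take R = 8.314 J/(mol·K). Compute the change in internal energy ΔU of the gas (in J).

V₁ = nRT₁/P₁ = 5.65×8.314×563/153 = 173 L.
Isobaric: P stays 153 kPa; V/T = const ⇒ T₂ = 1250 K, V₂ = 384 L.
For an ideal gas ΔU = nCvΔT with Cv = R/(γ−1) = 26.8 J/(mol·K).
ΔU = 5.65×26.8×(1250−563) = 104000 J.

104000 J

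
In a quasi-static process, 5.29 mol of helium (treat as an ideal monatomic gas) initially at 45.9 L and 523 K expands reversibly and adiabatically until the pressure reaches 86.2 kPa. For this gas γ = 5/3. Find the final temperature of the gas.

P₁ = nRT₁/V₁ = 5.29×8.314×523/45.9 = 501 kPa.
Adiabatic: T₂/T₁ = (P₂/P₁)^((γ−1)/γ) ⇒ T₂ = 523×(0.172)^0.400 = 259 K; V₂ = 132 L.

259 K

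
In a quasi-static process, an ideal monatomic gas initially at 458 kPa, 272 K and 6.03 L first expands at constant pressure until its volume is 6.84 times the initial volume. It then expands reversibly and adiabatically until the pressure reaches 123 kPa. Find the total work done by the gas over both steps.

n = P₁V₁/(RT₁) = 458×6.03/(8.314×272) = 1.22 mol.
Step 1 — Isobaric: P stays 458 kPa; V/T = const ⇒ T₂ = 1860 K, V₂ = 41.2 L.
W = PΔV = 458×(41.2−6.03) kPa·L = 16100 J.
ΔU = nCvΔT = 1.22×12.5×(1860−272) = 24200 J.
Q = ΔU + W = nCpΔT = 40300 J.
State after step 1: P = 458 kPa, V = 41.2 L, T = 1860 K.
Step 2 — Adiabatic: T₂/T₁ = (P₂/P₁)^((γ−1)/γ) ⇒ T₂ = 1860×(0.269)^0.400 = 1100 K; V₂ = 90.8 L.
ΔU = nCvΔT = 1.22×12.5×(1100−1860) = -11600 J.
Q = 0 for an adiabatic process, so W = −ΔU = 11600 J.
Net over both steps: W = 27700 J, Q = 40300 J, ΔU = 12600 J.

27700 J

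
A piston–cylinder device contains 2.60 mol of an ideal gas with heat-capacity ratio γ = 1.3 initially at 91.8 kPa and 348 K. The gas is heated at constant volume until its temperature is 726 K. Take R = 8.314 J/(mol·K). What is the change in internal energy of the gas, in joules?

V₁ = nRT₁/P₁ = 2.60×8.314×348/91.8 = 81.9 L.
Isochoric: V stays 81.9 L; P/T = const ⇒ T₂ = 726 K, P₂ = 192 kPa.
For an ideal gas ΔU = nCvΔT with Cv = R/(γ−1) = 27.7 J/(mol·K).
ΔU = 2.60×27.7×(726−348) = 27200 J.

27200 J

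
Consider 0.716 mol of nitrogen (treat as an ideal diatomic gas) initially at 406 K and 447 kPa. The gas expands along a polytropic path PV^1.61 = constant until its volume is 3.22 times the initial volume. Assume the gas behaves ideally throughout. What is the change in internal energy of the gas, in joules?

V₁ = nRT₁/P₁ = 0.716×8.314×406/447 = 5.41 L.
Polytropic n=1.61: T₂ = T₁(V₁/V₂)^(n−1) = 406×(0.311)^0.61 = 199 K; P₂ = P₁(V₁/V₂)^n = 68.0 kPa.
For an ideal gas ΔU = nCvΔT with Cv = (5/2)R = 20.8 J/(mol·K).
ΔU = 0.716×20.8×(199−406) = -3080 J.

-3080 J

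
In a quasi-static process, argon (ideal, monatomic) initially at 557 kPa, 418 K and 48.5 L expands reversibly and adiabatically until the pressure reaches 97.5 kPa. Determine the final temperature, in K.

208 K

Adiabatic: T₂/T₁ = (P₂/P₁)^((γ−1)/γ) ⇒ T₂ = 418×(0.175)^0.400 = 208 K; V₂ = 138 L.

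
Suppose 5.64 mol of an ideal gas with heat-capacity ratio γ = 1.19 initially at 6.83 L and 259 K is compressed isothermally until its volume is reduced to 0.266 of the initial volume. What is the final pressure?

6680 kPa

P₁ = nRT₁/V₁ = 5.64×8.314×259/6.83 = 1780 kPa.
Isothermal: T stays 259 K; PV = const ⇒ V₂ = 1.82 L, P₂ = 6680 kPa.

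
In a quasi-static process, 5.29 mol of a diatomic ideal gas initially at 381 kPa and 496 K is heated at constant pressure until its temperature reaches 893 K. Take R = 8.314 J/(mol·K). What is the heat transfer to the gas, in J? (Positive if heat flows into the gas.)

61100 J

V₁ = nRT₁/P₁ = 5.29×8.314×496/381 = 57.3 L.
Isobaric: P stays 381 kPa; V/T = const ⇒ T₂ = 893 K, V₂ = 103 L.
W = PΔV = 381×(103−57.3) kPa·L = 17500 J.
ΔU = nCvΔT = 5.29×20.8×(893−496) = 43700 J.
Q = ΔU + W = nCpΔT = 61100 J.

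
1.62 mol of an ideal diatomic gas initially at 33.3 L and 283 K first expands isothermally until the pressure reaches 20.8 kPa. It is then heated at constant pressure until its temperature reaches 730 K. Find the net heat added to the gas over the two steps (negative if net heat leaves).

P₁ = nRT₁/V₁ = 1.62×8.314×283/33.3 = 114 kPa.
Step 1 — Isothermal: T stays 283 K; PV = const ⇒ V₂ = 183 L, P₂ = 20.8 kPa.
ΔU = 0 (ideal gas, T constant).
W = nRT ln(V₂/V₁) = 1.62×8.314×283×ln(5.50) = 6500 J.
Q = ΔU + W = 6500 J.
State after step 1: P = 20.8 kPa, V = 183 L, T = 283 K.
Step 2 — Isobaric: P stays 20.8 kPa; V/T = const ⇒ T₂ = 730 K, V₂ = 473 L.
W = PΔV = 20.8×(473−183) kPa·L = 6020 J.
ΔU = nCvΔT = 1.62×20.8×(730−283) = 15100 J.
Q = ΔU + W = nCpΔT = 21100 J.
Net over both steps: W = 12500 J, Q = 27600 J, ΔU = 15100 J.

27600 J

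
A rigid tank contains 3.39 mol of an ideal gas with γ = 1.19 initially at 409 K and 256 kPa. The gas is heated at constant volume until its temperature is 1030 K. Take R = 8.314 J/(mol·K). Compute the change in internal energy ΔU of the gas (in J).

92100 J

V₁ = nRT₁/P₁ = 3.39×8.314×409/256 = 45.0 L.
Isochoric: V stays 45.0 L; P/T = const ⇒ T₂ = 1030 K, P₂ = 645 kPa.
For an ideal gas ΔU = nCvΔT with Cv = R/(γ−1) = 43.8 J/(mol·K).
ΔU = 3.39×43.8×(1030−409) = 92100 J.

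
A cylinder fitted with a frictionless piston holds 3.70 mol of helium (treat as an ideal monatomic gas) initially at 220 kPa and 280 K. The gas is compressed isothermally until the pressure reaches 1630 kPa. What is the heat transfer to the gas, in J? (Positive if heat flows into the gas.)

V₁ = nRT₁/P₁ = 3.70×8.314×280/220 = 39.2 L.
Isothermal: T stays 280 K; PV = const ⇒ V₂ = 5.28 L, P₂ = 1630 kPa.
ΔU = 0 (ideal gas, T constant).
W = nRT ln(V₂/V₁) = 3.70×8.314×280×ln(0.135) = -17200 J.
Q = ΔU + W = -17200 J.

-17200 J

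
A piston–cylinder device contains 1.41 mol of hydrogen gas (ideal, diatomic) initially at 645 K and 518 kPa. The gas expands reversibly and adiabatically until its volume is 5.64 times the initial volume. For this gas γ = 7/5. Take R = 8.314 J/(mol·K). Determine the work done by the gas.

V₁ = nRT₁/P₁ = 1.41×8.314×645/518 = 14.6 L.
Adiabatic: TV^(γ−1) = const ⇒ T₂ = 645×(0.177)^0.400 = 323 K; PV^γ = const ⇒ P₂ = 46.0 kPa.
ΔU = nCvΔT = 1.41×20.8×(323−645) = -9440 J.
Q = 0 for an adiabatic process, so W = −ΔU = 9440 J.

9440 J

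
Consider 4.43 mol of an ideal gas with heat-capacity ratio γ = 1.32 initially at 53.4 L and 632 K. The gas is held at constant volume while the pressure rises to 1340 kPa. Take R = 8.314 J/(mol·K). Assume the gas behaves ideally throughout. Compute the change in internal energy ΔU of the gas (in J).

P₁ = nRT₁/V₁ = 4.43×8.314×632/53.4 = 436 kPa.
Isochoric: V stays 53.4 L; P/T = const ⇒ T₂ = 1940 K, P₂ = 1340 kPa.
For an ideal gas ΔU = nCvΔT with Cv = R/(γ−1) = 26.0 J/(mol·K).
ΔU = 4.43×26.0×(1940−632) = 151000 J.

151000 J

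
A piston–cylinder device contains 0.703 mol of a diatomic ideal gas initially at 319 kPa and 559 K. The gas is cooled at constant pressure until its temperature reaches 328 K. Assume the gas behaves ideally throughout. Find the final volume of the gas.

6.01 L

V₁ = nRT₁/P₁ = 0.703×8.314×559/319 = 10.2 L.
Isobaric: P stays 319 kPa; V/T = const ⇒ T₂ = 328 K, V₂ = 6.01 L.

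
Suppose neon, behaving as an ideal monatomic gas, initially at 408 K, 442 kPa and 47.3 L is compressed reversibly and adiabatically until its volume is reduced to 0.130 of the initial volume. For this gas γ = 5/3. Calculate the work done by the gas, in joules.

-90800 J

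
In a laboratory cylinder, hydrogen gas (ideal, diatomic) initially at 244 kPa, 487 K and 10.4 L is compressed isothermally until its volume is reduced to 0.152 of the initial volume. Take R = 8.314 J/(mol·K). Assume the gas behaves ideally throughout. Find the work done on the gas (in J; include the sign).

4780 J

n = P₁V₁/(RT₁) = 244×10.4/(8.314×487) = 0.627 mol.
Isothermal: T stays 487 K; PV = const ⇒ V₂ = 1.58 L, P₂ = 1610 kPa.
W = nRT ln(V₂/V₁) = 0.627×8.314×487×ln(0.152) = -4780 J.
Work done on the gas = −W_by = 4780 J.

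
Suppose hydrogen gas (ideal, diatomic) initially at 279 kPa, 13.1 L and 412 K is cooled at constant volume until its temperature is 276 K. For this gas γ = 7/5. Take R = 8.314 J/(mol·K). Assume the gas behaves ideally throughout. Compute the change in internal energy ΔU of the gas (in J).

-3020 J

n = P₁V₁/(RT₁) = 279×13.1/(8.314×412) = 1.07 mol.
Isochoric: V stays 13.1 L; P/T = const ⇒ T₂ = 276 K, P₂ = 187 kPa.
For an ideal gas ΔU = nCvΔT with Cv = (5/2)R = 20.8 J/(mol·K).
ΔU = 1.07×20.8×(276−412) = -3020 J.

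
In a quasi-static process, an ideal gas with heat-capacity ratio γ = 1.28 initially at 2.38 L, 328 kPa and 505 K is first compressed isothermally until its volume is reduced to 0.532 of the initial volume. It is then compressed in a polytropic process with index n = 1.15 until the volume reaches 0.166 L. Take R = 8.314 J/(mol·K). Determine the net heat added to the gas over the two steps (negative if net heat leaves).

-1350 J

n = P₁V₁/(RT₁) = 328×2.38/(8.314×505) = 0.186 mol.
Step 1 — Isothermal: T stays 505 K; PV = const ⇒ V₂ = 1.27 L, P₂ = 617 kPa.
ΔU = 0 (ideal gas, T constant).
W = nRT ln(V₂/V₁) = 0.186×8.314×505×ln(0.532) = -493 J.
Q = ΔU + W = -493 J.
State after step 1: P = 617 kPa, V = 1.27 L, T = 505 K.
Step 2 — Polytropic n=1.15: T₂ = T₁(V₁/V₂)^(n−1) = 505×(7.63)^0.15 = 685 K; P₂ = P₁(V₁/V₂)^n = 6380 kPa.
W = (P₁V₁−P₂V₂)/(n−1) = (617×1.27−6380×0.166)/0.15 = -1850 J.
ΔU = nCvΔT = 0.186×29.7×(685−505) = 993 J.
Q = ΔU + W = -861 J.
Net over both steps: W = -2350 J, Q = -1350 J, ΔU = 993 J.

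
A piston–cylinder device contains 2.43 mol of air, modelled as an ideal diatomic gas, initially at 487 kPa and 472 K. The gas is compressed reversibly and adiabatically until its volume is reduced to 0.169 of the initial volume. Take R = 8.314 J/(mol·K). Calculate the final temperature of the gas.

961 K

V₁ = nRT₁/P₁ = 2.43×8.314×472/487 = 19.6 L.
Adiabatic: TV^(γ−1) = const ⇒ T₂ = 472×(5.92)^0.400 = 961 K; PV^γ = const ⇒ P₂ = 5870 kPa.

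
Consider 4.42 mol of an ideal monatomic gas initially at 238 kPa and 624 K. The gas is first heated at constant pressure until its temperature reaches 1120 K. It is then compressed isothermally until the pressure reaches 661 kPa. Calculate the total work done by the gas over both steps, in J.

V₁ = nRT₁/P₁ = 4.42×8.314×624/238 = 96.3 L.
Step 1 — Isobaric: P stays 238 kPa; V/T = const ⇒ T₂ = 1120 K, V₂ = 173 L.
W = PΔV = 238×(173−96.3) kPa·L = 18200 J.
ΔU = nCvΔT = 4.42×12.5×(1120−624) = 27300 J.
Q = ΔU + W = nCpΔT = 45600 J.
State after step 1: P = 238 kPa, V = 173 L, T = 1120 K.
Step 2 — Isothermal: T stays 1120 K; PV = const ⇒ V₂ = 62.3 L, P₂ = 661 kPa.
ΔU = 0 (ideal gas, T constant).
W = nRT ln(V₂/V₁) = 4.42×8.314×1120×ln(0.360) = -42000 J.
Q = ΔU + W = -42000 J.
Net over both steps: W = -23800 J, Q = 3530 J, ΔU = 27300 J.

-23800 J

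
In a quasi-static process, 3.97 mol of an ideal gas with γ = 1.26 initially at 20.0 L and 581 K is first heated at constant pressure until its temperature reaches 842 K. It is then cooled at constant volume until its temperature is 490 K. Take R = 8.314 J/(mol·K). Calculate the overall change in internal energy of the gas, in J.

P₁ = nRT₁/V₁ = 3.97×8.314×581/20.0 = 959 kPa.
Step 1 — Isobaric: P stays 959 kPa; V/T = const ⇒ T₂ = 842 K, V₂ = 29.0 L.
W = PΔV = 959×(29.0−20.0) kPa·L = 8610 J.
ΔU = nCvΔT = 3.97×32.0×(842−581) = 33100 J.
Q = ΔU + W = nCpΔT = 41700 J.
State after step 1: P = 959 kPa, V = 29.0 L, T = 842 K.
Step 2 — Isochoric: V stays 29.0 L; P/T = const ⇒ T₂ = 490 K, P₂ = 558 kPa.
W = 0 (no volume change).
ΔU = nCvΔT = 3.97×32.0×(490−842) = -44700 J.
Q = ΔU = -44700 J.
Net over both steps: W = 8610 J, Q = -2940 J, ΔU = -11600 J.

-11600 J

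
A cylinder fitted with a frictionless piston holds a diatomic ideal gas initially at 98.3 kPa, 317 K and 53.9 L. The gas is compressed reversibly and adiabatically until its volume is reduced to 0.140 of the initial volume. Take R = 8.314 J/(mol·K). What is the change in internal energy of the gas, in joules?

n = P₁V₁/(RT₁) = 98.3×53.9/(8.314×317) = 2.01 mol.
Adiabatic: TV^(γ−1) = const ⇒ T₂ = 317×(7.14)^0.400 = 696 K; PV^γ = const ⇒ P₂ = 1540 kPa.
For an ideal gas ΔU = nCvΔT with Cv = (5/2)R = 20.8 J/(mol·K).
ΔU = 2.01×20.8×(696−317) = 15800 J.

15800 J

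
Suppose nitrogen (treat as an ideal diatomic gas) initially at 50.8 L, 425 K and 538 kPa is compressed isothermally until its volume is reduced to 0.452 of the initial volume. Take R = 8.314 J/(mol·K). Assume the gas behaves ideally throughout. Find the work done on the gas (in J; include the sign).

n = P₁V₁/(RT₁) = 538×50.8/(8.314×425) = 7.73 mol.
Isothermal: T stays 425 K; PV = const ⇒ V₂ = 23.0 L, P₂ = 1190 kPa.
W = nRT ln(V₂/V₁) = 7.73×8.314×425×ln(0.452) = -21700 J.
Work done on the gas = −W_by = 21700 J.

21700 J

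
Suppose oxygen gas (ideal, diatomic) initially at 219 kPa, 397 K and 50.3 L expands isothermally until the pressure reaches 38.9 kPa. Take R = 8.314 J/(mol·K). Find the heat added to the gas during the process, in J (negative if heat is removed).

n = P₁V₁/(RT₁) = 219×50.3/(8.314×397) = 3.34 mol.
Isothermal: T stays 397 K; PV = const ⇒ V₂ = 283 L, P₂ = 38.9 kPa.
ΔU = 0 (ideal gas, T constant).
W = nRT ln(V₂/V₁) = 3.34×8.314×397×ln(5.63) = 19000 J.
Q = ΔU + W = 19000 J.

19000 J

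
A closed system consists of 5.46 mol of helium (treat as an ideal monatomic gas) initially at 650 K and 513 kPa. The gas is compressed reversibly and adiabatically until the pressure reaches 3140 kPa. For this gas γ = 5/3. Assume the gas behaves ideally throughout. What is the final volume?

V₁ = nRT₁/P₁ = 5.46×8.314×650/513 = 57.5 L.
Adiabatic: T₂/T₁ = (P₂/P₁)^((γ−1)/γ) ⇒ T₂ = 650×(6.12)^0.400 = 1340 K; V₂ = 19.4 L.

19.4 L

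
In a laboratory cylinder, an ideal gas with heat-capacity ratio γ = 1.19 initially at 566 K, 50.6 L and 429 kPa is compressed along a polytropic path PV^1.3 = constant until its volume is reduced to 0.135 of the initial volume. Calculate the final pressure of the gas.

5790 kPa

Polytropic n=1.3: T₂ = T₁(V₁/V₂)^(n−1) = 566×(7.41)^0.30 = 1030 K; P₂ = P₁(V₁/V₂)^n = 5790 kPa.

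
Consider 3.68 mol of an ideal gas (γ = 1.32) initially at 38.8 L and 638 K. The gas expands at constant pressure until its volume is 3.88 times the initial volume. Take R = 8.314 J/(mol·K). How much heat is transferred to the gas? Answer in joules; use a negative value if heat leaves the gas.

P₁ = nRT₁/V₁ = 3.68×8.314×638/38.8 = 503 kPa.
Isobaric: P stays 503 kPa; V/T = const ⇒ T₂ = 2480 K, V₂ = 151 L.
W = PΔV = 503×(151−38.8) kPa·L = 56200 J.
ΔU = nCvΔT = 3.68×26.0×(2480−638) = 176000 J.
Q = ΔU + W = nCpΔT = 232000 J.

232000 J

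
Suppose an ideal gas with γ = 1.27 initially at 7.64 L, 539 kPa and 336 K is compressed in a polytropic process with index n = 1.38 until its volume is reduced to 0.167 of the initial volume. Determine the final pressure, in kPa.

Polytropic n=1.38: T₂ = T₁(V₁/V₂)^(n−1) = 336×(5.99)^0.38 = 663 K; P₂ = P₁(V₁/V₂)^n = 6370 kPa.

6370 kPa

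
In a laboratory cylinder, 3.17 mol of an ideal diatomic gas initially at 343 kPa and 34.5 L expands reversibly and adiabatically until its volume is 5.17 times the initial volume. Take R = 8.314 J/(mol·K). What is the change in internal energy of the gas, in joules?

-14200 J

T₁ = P₁V₁/(nR) = 343×34.5/(3.17×8.314) = 449 K.
Adiabatic: TV^(γ−1) = const ⇒ T₂ = 449×(0.193)^0.400 = 233 K; PV^γ = const ⇒ P₂ = 34.4 kPa.
For an ideal gas ΔU = nCvΔT with Cv = (5/2)R = 20.8 J/(mol·K).
ΔU = 3.17×20.8×(233−449) = -14200 J.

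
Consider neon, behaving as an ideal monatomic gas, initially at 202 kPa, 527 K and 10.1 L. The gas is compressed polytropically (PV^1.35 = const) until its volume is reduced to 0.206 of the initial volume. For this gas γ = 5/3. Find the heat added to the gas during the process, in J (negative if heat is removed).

n = P₁V₁/(RT₁) = 202×10.1/(8.314×527) = 0.466 mol.
Polytropic n=1.35: T₂ = T₁(V₁/V₂)^(n−1) = 527×(4.85)^0.35 = 916 K; P₂ = P₁(V₁/V₂)^n = 1700 kPa.
W = (P₁V₁−P₂V₂)/(n−1) = (202×10.1−1700×2.08)/0.35 = -4300 J.
ΔU = nCvΔT = 0.466×12.5×(916−527) = 2260 J.
Q = ΔU + W = -2040 J.

-2040 J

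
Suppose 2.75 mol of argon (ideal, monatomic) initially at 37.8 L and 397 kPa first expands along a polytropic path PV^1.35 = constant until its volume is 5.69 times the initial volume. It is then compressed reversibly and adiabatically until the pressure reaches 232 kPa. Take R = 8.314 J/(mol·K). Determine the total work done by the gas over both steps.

T₁ = P₁V₁/(nR) = 397×37.8/(2.75×8.314) = 656 K.
Step 1 — Polytropic n=1.35: T₂ = T₁(V₁/V₂)^(n−1) = 656×(0.176)^0.35 = 357 K; P₂ = P₁(V₁/V₂)^n = 38.0 kPa.
W = (P₁V₁−P₂V₂)/(n−1) = (397×37.8−38.0×215)/0.35 = 19500 J.
ΔU = nCvΔT = 2.75×12.5×(357−656) = -10300 J.
Q = ΔU + W = 9280 J.
State after step 1: P = 38.0 kPa, V = 215 L, T = 357 K.
Step 2 — Adiabatic: T₂/T₁ = (P₂/P₁)^((γ−1)/γ) ⇒ T₂ = 357×(6.11)^0.400 = 737 K; V₂ = 72.6 L.
ΔU = nCvΔT = 2.75×12.5×(737−357) = 13000 J.
Q = 0 for an adiabatic process, so W = −ΔU = -13000 J.
Net over both steps: W = 6530 J, Q = 9280 J, ΔU = 2760 J.

6530 J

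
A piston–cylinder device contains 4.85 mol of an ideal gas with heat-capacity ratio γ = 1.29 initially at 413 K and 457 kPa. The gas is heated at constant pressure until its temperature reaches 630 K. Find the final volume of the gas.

55.6 L

V₁ = nRT₁/P₁ = 4.85×8.314×413/457 = 36.4 L.
Isobaric: P stays 457 kPa; V/T = const ⇒ T₂ = 630 K, V₂ = 55.6 L.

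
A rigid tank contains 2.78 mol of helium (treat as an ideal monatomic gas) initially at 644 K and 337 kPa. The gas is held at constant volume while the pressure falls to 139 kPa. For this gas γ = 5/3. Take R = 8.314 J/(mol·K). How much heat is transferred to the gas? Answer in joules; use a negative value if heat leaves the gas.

-13100 J

V₁ = nRT₁/P₁ = 2.78×8.314×644/337 = 44.2 L.
Isochoric: V stays 44.2 L; P/T = const ⇒ T₂ = 266 K, P₂ = 139 kPa.
W = 0 (no volume change).
ΔU = nCvΔT = 2.78×12.5×(266−644) = -13100 J.
Q = ΔU = -13100 J.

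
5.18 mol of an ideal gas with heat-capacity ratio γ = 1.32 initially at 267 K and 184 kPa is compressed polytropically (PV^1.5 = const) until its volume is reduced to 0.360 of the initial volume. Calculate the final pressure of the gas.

V₁ = nRT₁/P₁ = 5.18×8.314×267/184 = 62.5 L.
Polytropic n=1.5: T₂ = T₁(V₁/V₂)^(n−1) = 267×(2.78)^0.50 = 445 K; P₂ = P₁(V₁/V₂)^n = 852 kPa.

852 kPa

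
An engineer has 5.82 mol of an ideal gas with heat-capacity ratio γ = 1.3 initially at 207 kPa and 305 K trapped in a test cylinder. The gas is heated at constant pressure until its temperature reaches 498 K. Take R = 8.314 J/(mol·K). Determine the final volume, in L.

116 L

V₁ = nRT₁/P₁ = 5.82×8.314×305/207 = 71.3 L.
Isobaric: P stays 207 kPa; V/T = const ⇒ T₂ = 498 K, V₂ = 116 L.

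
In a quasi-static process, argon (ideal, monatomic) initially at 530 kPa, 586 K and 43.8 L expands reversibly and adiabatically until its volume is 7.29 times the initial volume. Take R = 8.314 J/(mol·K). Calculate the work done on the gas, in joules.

n = P₁V₁/(RT₁) = 530×43.8/(8.314×586) = 4.76 mol.
Adiabatic: TV^(γ−1) = const ⇒ T₂ = 586×(0.137)^0.667 = 156 K; PV^γ = const ⇒ P₂ = 19.3 kPa.
ΔU = nCvΔT = 4.76×12.5×(156−586) = -25600 J.
Q = 0 for an adiabatic process, so W = −ΔU = 25600 J.
Work done on the gas = −W_by = -25600 J.

-25600 J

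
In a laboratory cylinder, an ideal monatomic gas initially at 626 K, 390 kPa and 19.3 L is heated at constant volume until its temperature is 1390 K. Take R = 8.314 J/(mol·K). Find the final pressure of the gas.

Isochoric: V stays 19.3 L; P/T = const ⇒ T₂ = 1390 K, P₂ = 866 kPa.

866 kPa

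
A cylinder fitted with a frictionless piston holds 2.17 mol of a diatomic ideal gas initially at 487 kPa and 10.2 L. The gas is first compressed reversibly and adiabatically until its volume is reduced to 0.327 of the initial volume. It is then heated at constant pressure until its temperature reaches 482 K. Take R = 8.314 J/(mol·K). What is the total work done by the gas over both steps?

T₁ = P₁V₁/(nR) = 487×10.2/(2.17×8.314) = 275 K.
Step 1 — Adiabatic: TV^(γ−1) = const ⇒ T₂ = 275×(3.06)^0.400 = 431 K; PV^γ = const ⇒ P₂ = 2330 kPa.
ΔU = nCvΔT = 2.17×20.8×(431−275) = 7000 J.
Q = 0 for an adiabatic process, so W = −ΔU = -7000 J.
State after step 1: P = 2330 kPa, V = 3.34 L, T = 431 K.
Step 2 — Isobaric: P stays 2330 kPa; V/T = const ⇒ T₂ = 482 K, V₂ = 3.73 L.
W = PΔV = 2330×(3.73−3.34) kPa·L = 928 J.
ΔU = nCvΔT = 2.17×20.8×(482−431) = 2320 J.
Q = ΔU + W = nCpΔT = 3250 J.
Net over both steps: W = -6070 J, Q = 3250 J, ΔU = 9320 J.

-6070 J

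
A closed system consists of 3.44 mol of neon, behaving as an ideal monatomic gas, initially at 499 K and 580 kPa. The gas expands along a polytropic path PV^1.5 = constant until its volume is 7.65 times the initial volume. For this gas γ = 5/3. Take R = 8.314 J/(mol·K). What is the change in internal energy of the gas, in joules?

-13700 J

V₁ = nRT₁/P₁ = 3.44×8.314×499/580 = 24.6 L.
Polytropic n=1.5: T₂ = T₁(V₁/V₂)^(n−1) = 499×(0.131)^0.50 = 180 K; P₂ = P₁(V₁/V₂)^n = 27.4 kPa.
For an ideal gas ΔU = nCvΔT with Cv = (3/2)R = 12.5 J/(mol·K).
ΔU = 3.44×12.5×(180−499) = -13700 J.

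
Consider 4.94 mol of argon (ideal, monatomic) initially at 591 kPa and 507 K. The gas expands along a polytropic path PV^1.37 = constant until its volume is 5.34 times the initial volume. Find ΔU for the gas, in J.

-14400 J

V₁ = nRT₁/P₁ = 4.94×8.314×507/591 = 35.2 L.
Polytropic n=1.37: T₂ = T₁(V₁/V₂)^(n−1) = 507×(0.187)^0.37 = 273 K; P₂ = P₁(V₁/V₂)^n = 59.5 kPa.
For an ideal gas ΔU = nCvΔT with Cv = (3/2)R = 12.5 J/(mol·K).
ΔU = 4.94×12.5×(273−507) = -14400 J.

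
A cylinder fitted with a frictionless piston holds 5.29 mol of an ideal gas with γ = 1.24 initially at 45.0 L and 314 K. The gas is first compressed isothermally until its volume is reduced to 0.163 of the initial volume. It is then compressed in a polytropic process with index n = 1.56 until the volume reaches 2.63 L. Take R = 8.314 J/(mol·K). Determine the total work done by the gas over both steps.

-44200 J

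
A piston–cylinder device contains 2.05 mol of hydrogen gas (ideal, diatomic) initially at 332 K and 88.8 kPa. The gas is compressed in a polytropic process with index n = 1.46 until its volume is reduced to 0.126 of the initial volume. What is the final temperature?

V₁ = nRT₁/P₁ = 2.05×8.314×332/88.8 = 63.7 L.
Polytropic n=1.46: T₂ = T₁(V₁/V₂)^(n−1) = 332×(7.94)^0.46 = 861 K; P₂ = P₁(V₁/V₂)^n = 1830 kPa.

861 K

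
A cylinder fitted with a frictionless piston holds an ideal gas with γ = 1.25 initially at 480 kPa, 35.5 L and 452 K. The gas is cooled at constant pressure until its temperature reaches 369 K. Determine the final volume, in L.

Isobaric: P stays 480 kPa; V/T = const ⇒ T₂ = 369 K, V₂ = 29.0 L.

29.0 L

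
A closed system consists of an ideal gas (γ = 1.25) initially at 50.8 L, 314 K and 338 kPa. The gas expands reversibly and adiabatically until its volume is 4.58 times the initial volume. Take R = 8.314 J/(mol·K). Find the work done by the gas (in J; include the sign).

n = P₁V₁/(RT₁) = 338×50.8/(8.314×314) = 6.58 mol.
Adiabatic: TV^(γ−1) = const ⇒ T₂ = 314×(0.218)^0.250 = 215 K; PV^γ = const ⇒ P₂ = 50.4 kPa.
ΔU = nCvΔT = 6.58×33.3×(215−314) = -21700 J.
Q = 0 for an adiabatic process, so W = −ΔU = 21700 J.

21700 J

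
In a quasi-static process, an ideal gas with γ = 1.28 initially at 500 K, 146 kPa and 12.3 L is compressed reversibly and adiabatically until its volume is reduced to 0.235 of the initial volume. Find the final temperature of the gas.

750 K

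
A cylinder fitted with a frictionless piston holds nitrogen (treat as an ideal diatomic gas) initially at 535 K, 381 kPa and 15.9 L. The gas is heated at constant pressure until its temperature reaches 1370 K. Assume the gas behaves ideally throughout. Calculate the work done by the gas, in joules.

n = P₁V₁/(RT₁) = 381×15.9/(8.314×535) = 1.36 mol.
Isobaric: P stays 381 kPa; V/T = const ⇒ T₂ = 1370 K, V₂ = 40.7 L.
W = PΔV = 381×(40.7−15.9) kPa·L = 9450 J.

9450 J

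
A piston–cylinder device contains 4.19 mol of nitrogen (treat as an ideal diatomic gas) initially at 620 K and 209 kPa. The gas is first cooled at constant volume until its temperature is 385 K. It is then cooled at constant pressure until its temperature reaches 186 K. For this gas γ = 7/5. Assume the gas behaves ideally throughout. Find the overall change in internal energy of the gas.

-37800 J

V₁ = nRT₁/P₁ = 4.19×8.314×620/209 = 103 L.
Step 1 — Isochoric: V stays 103 L; P/T = const ⇒ T₂ = 385 K, P₂ = 130 kPa.
W = 0 (no volume change).
ΔU = nCvΔT = 4.19×20.8×(385−620) = -20500 J.
Q = ΔU = -20500 J.
State after step 1: P = 130 kPa, V = 103 L, T = 385 K.
Step 2 — Isobaric: P stays 130 kPa; V/T = const ⇒ T₂ = 186 K, V₂ = 49.9 L.
W = PΔV = 130×(49.9−103) kPa·L = -6930 J.
ΔU = nCvΔT = 4.19×20.8×(186−385) = -17300 J.
Q = ΔU + W = nCpΔT = -24300 J.
Net over both steps: W = -6930 J, Q = -44700 J, ΔU = -37800 J.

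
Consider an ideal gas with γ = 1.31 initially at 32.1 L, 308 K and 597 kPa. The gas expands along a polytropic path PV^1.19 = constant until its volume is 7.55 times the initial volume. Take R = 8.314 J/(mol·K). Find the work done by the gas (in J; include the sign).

n = P₁V₁/(RT₁) = 597×32.1/(8.314×308) = 7.48 mol.
Polytropic n=1.19: T₂ = T₁(V₁/V₂)^(n−1) = 308×(0.132)^0.19 = 210 K; P₂ = P₁(V₁/V₂)^n = 53.9 kPa.
W = (P₁V₁−P₂V₂)/(n−1) = (597×32.1−53.9×242)/0.19 = 32200 J.

32200 J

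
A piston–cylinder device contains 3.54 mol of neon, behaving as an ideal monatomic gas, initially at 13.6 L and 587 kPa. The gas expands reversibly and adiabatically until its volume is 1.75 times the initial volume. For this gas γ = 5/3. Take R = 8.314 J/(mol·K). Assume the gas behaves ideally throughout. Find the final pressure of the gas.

231 kPa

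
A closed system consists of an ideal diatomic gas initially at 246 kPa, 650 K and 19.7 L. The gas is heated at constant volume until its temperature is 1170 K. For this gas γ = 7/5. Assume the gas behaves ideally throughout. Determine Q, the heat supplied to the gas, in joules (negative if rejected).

n = P₁V₁/(RT₁) = 246×19.7/(8.314×650) = 0.897 mol.
Isochoric: V stays 19.7 L; P/T = const ⇒ T₂ = 1170 K, P₂ = 443 kPa.
W = 0 (no volume change).
ΔU = nCvΔT = 0.897×20.8×(1170−650) = 9690 J.
Q = ΔU = 9690 J.

9690 J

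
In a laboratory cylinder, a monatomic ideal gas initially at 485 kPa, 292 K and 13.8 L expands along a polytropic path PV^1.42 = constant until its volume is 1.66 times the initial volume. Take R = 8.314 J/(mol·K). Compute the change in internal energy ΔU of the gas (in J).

-1920 J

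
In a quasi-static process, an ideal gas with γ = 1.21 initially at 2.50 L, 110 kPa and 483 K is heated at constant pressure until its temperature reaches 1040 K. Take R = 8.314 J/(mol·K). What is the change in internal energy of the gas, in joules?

1510 J

n = P₁V₁/(RT₁) = 110×2.50/(8.314×483) = 0.0685 mol.
Isobaric: P stays 110 kPa; V/T = const ⇒ T₂ = 1040 K, V₂ = 5.38 L.
For an ideal gas ΔU = nCvΔT with Cv = R/(γ−1) = 39.6 J/(mol·K).
ΔU = 0.0685×39.6×(1040−483) = 1510 J.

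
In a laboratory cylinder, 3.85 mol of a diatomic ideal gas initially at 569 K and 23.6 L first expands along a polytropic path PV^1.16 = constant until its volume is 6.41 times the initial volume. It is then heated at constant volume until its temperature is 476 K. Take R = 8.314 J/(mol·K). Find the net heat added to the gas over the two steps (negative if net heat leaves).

21800 J

P₁ = nRT₁/V₁ = 3.85×8.314×569/23.6 = 772 kPa.
Step 1 — Polytropic n=1.16: T₂ = T₁(V₁/V₂)^(n−1) = 569×(0.156)^0.16 = 423 K; P₂ = P₁(V₁/V₂)^n = 89.4 kPa.
W = (P₁V₁−P₂V₂)/(n−1) = (772×23.6−89.4×151)/0.16 = 29300 J.
ΔU = nCvΔT = 3.85×20.8×(423−569) = -11700 J.
Q = ΔU + W = 17600 J.
State after step 1: P = 89.4 kPa, V = 151 L, T = 423 K.
Step 2 — Isochoric: V stays 151 L; P/T = const ⇒ T₂ = 476 K, P₂ = 101 kPa.
W = 0 (no volume change).
ΔU = nCvΔT = 3.85×20.8×(476−423) = 4270 J.
Q = ΔU = 4270 J.
Net over both steps: W = 29300 J, Q = 21800 J, ΔU = -7440 J.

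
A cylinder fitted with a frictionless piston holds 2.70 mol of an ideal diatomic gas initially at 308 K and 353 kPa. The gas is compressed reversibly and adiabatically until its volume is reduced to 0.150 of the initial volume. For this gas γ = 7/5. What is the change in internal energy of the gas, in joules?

19600 J

V₁ = nRT₁/P₁ = 2.70×8.314×308/353 = 19.6 L.
Adiabatic: TV^(γ−1) = const ⇒ T₂ = 308×(6.67)^0.400 = 658 K; PV^γ = const ⇒ P₂ = 5030 kPa.
For an ideal gas ΔU = nCvΔT with Cv = (5/2)R = 20.8 J/(mol·K).
ΔU = 2.70×20.8×(658−308) = 19600 J.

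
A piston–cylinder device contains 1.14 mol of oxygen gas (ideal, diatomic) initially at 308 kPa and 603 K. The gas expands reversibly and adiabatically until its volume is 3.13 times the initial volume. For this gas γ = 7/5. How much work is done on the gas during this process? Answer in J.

V₁ = nRT₁/P₁ = 1.14×8.314×603/308 = 18.6 L.
Adiabatic: TV^(γ−1) = const ⇒ T₂ = 603×(0.319)^0.400 = 382 K; PV^γ = const ⇒ P₂ = 62.3 kPa.
ΔU = nCvΔT = 1.14×20.8×(382−603) = -5240 J.
Q = 0 for an adiabatic process, so W = −ΔU = 5240 J.
Work done on the gas = −W_by = -5240 J.

-5240 J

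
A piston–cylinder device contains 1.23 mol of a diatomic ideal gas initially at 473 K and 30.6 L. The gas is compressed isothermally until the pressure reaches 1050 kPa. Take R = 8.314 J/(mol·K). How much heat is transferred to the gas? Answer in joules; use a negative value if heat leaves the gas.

P₁ = nRT₁/V₁ = 1.23×8.314×473/30.6 = 158 kPa.
Isothermal: T stays 473 K; PV = const ⇒ V₂ = 4.61 L, P₂ = 1050 kPa.
ΔU = 0 (ideal gas, T constant).
W = nRT ln(V₂/V₁) = 1.23×8.314×473×ln(0.151) = -9160 J.
Q = ΔU + W = -9160 J.

-9160 J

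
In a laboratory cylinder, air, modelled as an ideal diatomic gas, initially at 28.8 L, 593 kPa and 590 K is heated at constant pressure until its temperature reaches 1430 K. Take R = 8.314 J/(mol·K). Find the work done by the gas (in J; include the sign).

24300 J

n = P₁V₁/(RT₁) = 593×28.8/(8.314×590) = 3.48 mol.
Isobaric: P stays 593 kPa; V/T = const ⇒ T₂ = 1430 K, V₂ = 69.8 L.
W = PΔV = 593×(69.8−28.8) kPa·L = 24300 J.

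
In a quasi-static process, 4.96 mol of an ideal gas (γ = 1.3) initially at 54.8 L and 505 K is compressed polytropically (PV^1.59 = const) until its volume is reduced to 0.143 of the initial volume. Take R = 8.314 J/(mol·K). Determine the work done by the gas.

P₁ = nRT₁/V₁ = 4.96×8.314×505/54.8 = 380 kPa.
Polytropic n=1.59: T₂ = T₁(V₁/V₂)^(n−1) = 505×(6.99)^0.59 = 1590 K; P₂ = P₁(V₁/V₂)^n = 8370 kPa.
W = (P₁V₁−P₂V₂)/(n−1) = (380×54.8−8370×7.84)/0.59 = -75900 J.

-75900 J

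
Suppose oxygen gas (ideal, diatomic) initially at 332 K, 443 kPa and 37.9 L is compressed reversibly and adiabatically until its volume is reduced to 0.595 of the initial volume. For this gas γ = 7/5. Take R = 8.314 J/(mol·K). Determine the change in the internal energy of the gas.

9690 J

n = P₁V₁/(RT₁) = 443×37.9/(8.314×332) = 6.08 mol.
Adiabatic: TV^(γ−1) = const ⇒ T₂ = 332×(1.68)^0.400 = 409 K; PV^γ = const ⇒ P₂ = 916 kPa.
For an ideal gas ΔU = nCvΔT with Cv = (5/2)R = 20.8 J/(mol·K).
ΔU = 6.08×20.8×(409−332) = 9690 J.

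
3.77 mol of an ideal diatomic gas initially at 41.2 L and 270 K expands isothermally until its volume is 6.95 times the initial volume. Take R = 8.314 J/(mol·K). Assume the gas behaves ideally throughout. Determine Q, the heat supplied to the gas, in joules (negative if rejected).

16400 J

P₁ = nRT₁/V₁ = 3.77×8.314×270/41.2 = 205 kPa.
Isothermal: T stays 270 K; PV = const ⇒ V₂ = 286 L, P₂ = 29.6 kPa.
ΔU = 0 (ideal gas, T constant).
W = nRT ln(V₂/V₁) = 3.77×8.314×270×ln(6.95) = 16400 J.
Q = ΔU + W = 16400 J.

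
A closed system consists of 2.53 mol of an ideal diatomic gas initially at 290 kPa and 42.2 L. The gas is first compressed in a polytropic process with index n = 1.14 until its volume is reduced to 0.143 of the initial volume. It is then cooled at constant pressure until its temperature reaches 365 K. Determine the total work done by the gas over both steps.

-35700 J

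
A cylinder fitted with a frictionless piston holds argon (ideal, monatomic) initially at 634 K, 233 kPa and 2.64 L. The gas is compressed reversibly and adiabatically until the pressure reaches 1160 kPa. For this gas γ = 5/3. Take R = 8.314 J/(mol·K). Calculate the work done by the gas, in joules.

-831 J

n = P₁V₁/(RT₁) = 233×2.64/(8.314×634) = 0.117 mol.
Adiabatic: T₂/T₁ = (P₂/P₁)^((γ−1)/γ) ⇒ T₂ = 634×(4.98)^0.400 = 1200 K; V₂ = 1.01 L.
ΔU = nCvΔT = 0.117×12.5×(1200−634) = 831 J.
Q = 0 for an adiabatic process, so W = −ΔU = -831 J.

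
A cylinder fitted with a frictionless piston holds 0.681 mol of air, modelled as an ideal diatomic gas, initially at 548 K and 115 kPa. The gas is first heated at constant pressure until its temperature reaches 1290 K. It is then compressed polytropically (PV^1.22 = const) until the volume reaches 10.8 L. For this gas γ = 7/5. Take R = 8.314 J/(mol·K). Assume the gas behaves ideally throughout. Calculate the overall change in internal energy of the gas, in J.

V₁ = nRT₁/P₁ = 0.681×8.314×548/115 = 27.0 L.
Step 1 — Isobaric: P stays 115 kPa; V/T = const ⇒ T₂ = 1290 K, V₂ = 63.5 L.
W = PΔV = 115×(63.5−27.0) kPa·L = 4200 J.
ΔU = nCvΔT = 0.681×20.8×(1290−548) = 10500 J.
Q = ΔU + W = nCpΔT = 14700 J.
State after step 1: P = 115 kPa, V = 63.5 L, T = 1290 K.
Step 2 — Polytropic n=1.22: T₂ = T₁(V₁/V₂)^(n−1) = 1290×(5.88)^0.22 = 1900 K; P₂ = P₁(V₁/V₂)^n = 999 kPa.
W = (P₁V₁−P₂V₂)/(n−1) = (115×63.5−999×10.8)/0.22 = -15800 J.
ΔU = nCvΔT = 0.681×20.8×(1900−1290) = 8700 J.
Q = ΔU + W = -7120 J.
Net over both steps: W = -11600 J, Q = 7580 J, ΔU = 19200 J.

19200 J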